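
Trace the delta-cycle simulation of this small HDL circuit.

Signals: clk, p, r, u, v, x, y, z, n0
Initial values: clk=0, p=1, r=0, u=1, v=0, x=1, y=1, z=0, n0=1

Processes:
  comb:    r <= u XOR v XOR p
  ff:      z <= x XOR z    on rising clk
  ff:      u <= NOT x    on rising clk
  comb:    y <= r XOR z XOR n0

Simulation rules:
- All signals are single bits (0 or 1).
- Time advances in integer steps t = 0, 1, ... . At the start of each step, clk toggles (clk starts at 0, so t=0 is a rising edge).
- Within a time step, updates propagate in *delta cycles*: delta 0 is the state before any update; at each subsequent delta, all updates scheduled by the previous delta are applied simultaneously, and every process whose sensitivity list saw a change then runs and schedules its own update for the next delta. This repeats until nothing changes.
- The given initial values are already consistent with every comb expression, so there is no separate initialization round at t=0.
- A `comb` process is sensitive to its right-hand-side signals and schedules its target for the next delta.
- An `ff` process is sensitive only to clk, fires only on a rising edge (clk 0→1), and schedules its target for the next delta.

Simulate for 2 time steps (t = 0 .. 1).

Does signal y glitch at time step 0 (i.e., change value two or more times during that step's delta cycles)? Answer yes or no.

t=0 Δ0: z=0 clk=0 p=1 n0=1 r=0 y=1 v=0 u=1 x=1
  Δ1: clk:0→1
  Δ2: z:0→1, u:1→0
  Δ3: r:0→1, y:1→0
  Δ4: y:0→1
  (4Δ to stable)
t=1 Δ0: z=1 clk=1 p=1 n0=1 r=1 y=1 v=0 u=0 x=1
  Δ1: clk:1→0
  (1Δ to stable)

yes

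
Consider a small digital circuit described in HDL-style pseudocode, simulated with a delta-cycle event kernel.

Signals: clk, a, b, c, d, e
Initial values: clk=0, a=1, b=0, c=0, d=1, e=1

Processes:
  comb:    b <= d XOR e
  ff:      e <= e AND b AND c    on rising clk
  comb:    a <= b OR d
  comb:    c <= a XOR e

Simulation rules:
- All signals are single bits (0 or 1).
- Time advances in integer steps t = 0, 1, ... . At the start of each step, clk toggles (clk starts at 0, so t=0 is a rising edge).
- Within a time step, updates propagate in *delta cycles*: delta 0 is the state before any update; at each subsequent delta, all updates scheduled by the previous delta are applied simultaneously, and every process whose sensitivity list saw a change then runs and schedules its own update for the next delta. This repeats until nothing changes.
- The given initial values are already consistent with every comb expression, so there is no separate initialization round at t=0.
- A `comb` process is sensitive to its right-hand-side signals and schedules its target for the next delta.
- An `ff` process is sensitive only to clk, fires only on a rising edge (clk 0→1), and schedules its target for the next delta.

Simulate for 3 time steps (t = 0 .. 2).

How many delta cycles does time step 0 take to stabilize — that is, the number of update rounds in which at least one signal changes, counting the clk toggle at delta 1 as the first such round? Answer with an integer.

3

t0.Δ0 b=0 a=1 d=1 c=0 e=1 clk=0
t0.Δ1 b=0 a=1 d=1 c=0 e=1 clk=1
t0.Δ2 b=0 a=1 d=1 c=0 e=0 clk=1
t0.Δ3 b=1 a=1 d=1 c=1 e=0 clk=1
t1.Δ0 b=1 a=1 d=1 c=1 e=0 clk=1
t1.Δ1 b=1 a=1 d=1 c=1 e=0 clk=0
t2.Δ0 b=1 a=1 d=1 c=1 e=0 clk=0
t2.Δ1 b=1 a=1 d=1 c=1 e=0 clk=1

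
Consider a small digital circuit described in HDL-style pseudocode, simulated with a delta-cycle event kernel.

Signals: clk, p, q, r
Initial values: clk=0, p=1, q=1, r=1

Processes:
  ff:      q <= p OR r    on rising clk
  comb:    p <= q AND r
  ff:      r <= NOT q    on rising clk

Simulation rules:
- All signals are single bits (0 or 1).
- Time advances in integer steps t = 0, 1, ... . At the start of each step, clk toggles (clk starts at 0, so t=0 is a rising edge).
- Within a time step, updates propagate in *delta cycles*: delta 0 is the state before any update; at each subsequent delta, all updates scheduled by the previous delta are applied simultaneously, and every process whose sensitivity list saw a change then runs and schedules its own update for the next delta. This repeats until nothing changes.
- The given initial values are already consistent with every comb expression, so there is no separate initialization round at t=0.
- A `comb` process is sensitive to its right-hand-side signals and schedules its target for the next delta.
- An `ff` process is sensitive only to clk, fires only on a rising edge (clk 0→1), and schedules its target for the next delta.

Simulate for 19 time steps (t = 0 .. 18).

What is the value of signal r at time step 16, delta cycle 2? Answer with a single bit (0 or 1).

0

t=0 Δ0: q=1 r=1 p=1 clk=0
  Δ1: clk:0→1
  Δ2: r:1→0
  Δ3: p:1→0
  (3Δ to stable)
t=1 Δ0: q=1 r=0 p=0 clk=1
  Δ1: clk:1→0
  (1Δ to stable)
t=2 Δ0: q=1 r=0 p=0 clk=0
  Δ1: clk:0→1
  Δ2: q:1→0
  (2Δ to stable)
t=3 Δ0: q=0 r=0 p=0 clk=1
  Δ1: clk:1→0
  (1Δ to stable)
t=4 Δ0: q=0 r=0 p=0 clk=0
  Δ1: clk:0→1
  Δ2: r:0→1
  (2Δ to stable)
t=5 Δ0: q=0 r=1 p=0 clk=1
  Δ1: clk:1→0
  (1Δ to stable)
t=6 Δ0: q=0 r=1 p=0 clk=0
  Δ1: clk:0→1
  Δ2: q:0→1
  Δ3: p:0→1
  (3Δ to stable)
t=7 Δ0: q=1 r=1 p=1 clk=1
  Δ1: clk:1→0
  (1Δ to stable)
t=8 Δ0: q=1 r=1 p=1 clk=0
  Δ1: clk:0→1
  Δ2: r:1→0
  Δ3: p:1→0
  (3Δ to stable)
t=9 Δ0: q=1 r=0 p=0 clk=1
  Δ1: clk:1→0
  (1Δ to stable)
t=10 Δ0: q=1 r=0 p=0 clk=0
  Δ1: clk:0→1
  Δ2: q:1→0
  (2Δ to stable)
t=11 Δ0: q=0 r=0 p=0 clk=1
  Δ1: clk:1→0
  (1Δ to stable)
t=12 Δ0: q=0 r=0 p=0 clk=0
  Δ1: clk:0→1
  Δ2: r:0→1
  (2Δ to stable)
t=13 Δ0: q=0 r=1 p=0 clk=1
  Δ1: clk:1→0
  (1Δ to stable)
t=14 Δ0: q=0 r=1 p=0 clk=0
  Δ1: clk:0→1
  Δ2: q:0→1
  Δ3: p:0→1
  (3Δ to stable)
t=15 Δ0: q=1 r=1 p=1 clk=1
  Δ1: clk:1→0
  (1Δ to stable)
t=16 Δ0: q=1 r=1 p=1 clk=0
  Δ1: clk:0→1
  Δ2: r:1→0
  Δ3: p:1→0
  (3Δ to stable)
t=17 Δ0: q=1 r=0 p=0 clk=1
  Δ1: clk:1→0
  (1Δ to stable)
t=18 Δ0: q=1 r=0 p=0 clk=0
  Δ1: clk:0→1
  Δ2: q:1→0
  (2Δ to stable)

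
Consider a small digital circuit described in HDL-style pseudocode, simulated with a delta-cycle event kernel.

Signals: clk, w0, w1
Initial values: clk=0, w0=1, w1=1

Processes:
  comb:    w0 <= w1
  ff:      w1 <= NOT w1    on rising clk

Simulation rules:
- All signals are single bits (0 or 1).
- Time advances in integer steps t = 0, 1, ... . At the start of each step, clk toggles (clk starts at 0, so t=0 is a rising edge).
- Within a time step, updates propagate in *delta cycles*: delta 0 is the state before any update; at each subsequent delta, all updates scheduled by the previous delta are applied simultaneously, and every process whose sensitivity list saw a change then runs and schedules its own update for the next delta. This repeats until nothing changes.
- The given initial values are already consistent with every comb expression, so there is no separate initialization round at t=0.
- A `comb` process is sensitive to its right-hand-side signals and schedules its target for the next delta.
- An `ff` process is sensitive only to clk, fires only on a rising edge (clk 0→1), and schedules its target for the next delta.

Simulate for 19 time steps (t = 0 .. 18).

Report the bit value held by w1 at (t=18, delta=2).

[bits: clk,w0,w1]
t=0: Δ0=011 Δ1=111 Δ2=110 Δ3=100 | 3Δ
t=1: Δ0=100 Δ1=000 | 1Δ
t=2: Δ0=000 Δ1=100 Δ2=101 Δ3=111 | 3Δ
t=3: Δ0=111 Δ1=011 | 1Δ
t=4: Δ0=011 Δ1=111 Δ2=110 Δ3=100 | 3Δ
t=5: Δ0=100 Δ1=000 | 1Δ
t=6: Δ0=000 Δ1=100 Δ2=101 Δ3=111 | 3Δ
t=7: Δ0=111 Δ1=011 | 1Δ
t=8: Δ0=011 Δ1=111 Δ2=110 Δ3=100 | 3Δ
t=9: Δ0=100 Δ1=000 | 1Δ
t=10: Δ0=000 Δ1=100 Δ2=101 Δ3=111 | 3Δ
t=11: Δ0=111 Δ1=011 | 1Δ
t=12: Δ0=011 Δ1=111 Δ2=110 Δ3=100 | 3Δ
t=13: Δ0=100 Δ1=000 | 1Δ
t=14: Δ0=000 Δ1=100 Δ2=101 Δ3=111 | 3Δ
t=15: Δ0=111 Δ1=011 | 1Δ
t=16: Δ0=011 Δ1=111 Δ2=110 Δ3=100 | 3Δ
t=17: Δ0=100 Δ1=000 | 1Δ
t=18: Δ0=000 Δ1=100 Δ2=101 Δ3=111 | 3Δ

1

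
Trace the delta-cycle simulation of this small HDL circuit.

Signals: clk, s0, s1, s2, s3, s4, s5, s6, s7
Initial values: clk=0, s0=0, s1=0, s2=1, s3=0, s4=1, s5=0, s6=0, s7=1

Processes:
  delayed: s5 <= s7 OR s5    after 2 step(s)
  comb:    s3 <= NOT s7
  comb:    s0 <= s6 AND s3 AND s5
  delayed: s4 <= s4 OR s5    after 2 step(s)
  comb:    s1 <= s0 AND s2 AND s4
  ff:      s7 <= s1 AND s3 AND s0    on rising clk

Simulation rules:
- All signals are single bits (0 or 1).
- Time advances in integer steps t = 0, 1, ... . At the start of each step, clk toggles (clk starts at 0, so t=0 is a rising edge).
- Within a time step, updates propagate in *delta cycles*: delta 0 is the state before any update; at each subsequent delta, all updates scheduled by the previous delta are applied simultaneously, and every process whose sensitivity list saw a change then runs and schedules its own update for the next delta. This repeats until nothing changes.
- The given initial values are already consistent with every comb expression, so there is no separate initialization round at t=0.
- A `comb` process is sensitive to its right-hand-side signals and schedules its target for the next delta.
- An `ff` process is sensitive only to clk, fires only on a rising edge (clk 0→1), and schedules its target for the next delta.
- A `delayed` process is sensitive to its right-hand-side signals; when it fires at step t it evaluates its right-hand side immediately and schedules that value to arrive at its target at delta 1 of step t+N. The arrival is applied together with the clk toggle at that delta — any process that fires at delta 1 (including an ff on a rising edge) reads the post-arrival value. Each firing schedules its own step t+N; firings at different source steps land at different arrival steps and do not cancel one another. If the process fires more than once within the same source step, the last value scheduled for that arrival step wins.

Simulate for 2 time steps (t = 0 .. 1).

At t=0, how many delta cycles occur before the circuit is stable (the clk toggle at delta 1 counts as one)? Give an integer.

t0.Δ0 s4=1 s5=0 s6=0 s3=0 clk=0 s1=0 s2=1 s0=0 s7=1
t0.Δ1 s4=1 s5=0 s6=0 s3=0 clk=1 s1=0 s2=1 s0=0 s7=1
t0.Δ2 s4=1 s5=0 s6=0 s3=0 clk=1 s1=0 s2=1 s0=0 s7=0
t0.Δ3 s4=1 s5=0 s6=0 s3=1 clk=1 s1=0 s2=1 s0=0 s7=0
t1.Δ0 s4=1 s5=0 s6=0 s3=1 clk=1 s1=0 s2=1 s0=0 s7=0
t1.Δ1 s4=1 s5=0 s6=0 s3=1 clk=0 s1=0 s2=1 s0=0 s7=0

3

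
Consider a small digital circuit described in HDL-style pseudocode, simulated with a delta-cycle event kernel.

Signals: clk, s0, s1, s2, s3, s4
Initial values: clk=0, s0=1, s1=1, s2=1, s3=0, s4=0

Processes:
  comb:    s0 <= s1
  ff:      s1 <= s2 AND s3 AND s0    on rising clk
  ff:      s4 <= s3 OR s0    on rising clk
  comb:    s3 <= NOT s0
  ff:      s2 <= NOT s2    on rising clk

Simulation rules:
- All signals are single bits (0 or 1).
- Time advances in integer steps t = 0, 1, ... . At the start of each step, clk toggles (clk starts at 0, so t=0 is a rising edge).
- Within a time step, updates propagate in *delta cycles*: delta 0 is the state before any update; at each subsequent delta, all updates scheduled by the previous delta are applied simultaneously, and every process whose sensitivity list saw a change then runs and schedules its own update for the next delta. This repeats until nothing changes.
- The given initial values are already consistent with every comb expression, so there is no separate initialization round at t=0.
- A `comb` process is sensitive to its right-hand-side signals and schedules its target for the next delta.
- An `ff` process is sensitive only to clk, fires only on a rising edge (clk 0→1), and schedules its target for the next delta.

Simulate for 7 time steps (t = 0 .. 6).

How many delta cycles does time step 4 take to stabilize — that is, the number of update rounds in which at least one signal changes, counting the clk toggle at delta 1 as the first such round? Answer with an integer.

t=0 Δ0: clk=0 s1=1 s4=0 s0=1 s3=0 s2=1
  Δ1: clk:0→1
  Δ2: s1:1→0, s4:0→1, s2:1→0
  Δ3: s0:1→0
  Δ4: s3:0→1
  (4Δ to stable)
t=1 Δ0: clk=1 s1=0 s4=1 s0=0 s3=1 s2=0
  Δ1: clk:1→0
  (1Δ to stable)
t=2 Δ0: clk=0 s1=0 s4=1 s0=0 s3=1 s2=0
  Δ1: clk:0→1
  Δ2: s2:0→1
  (2Δ to stable)
t=3 Δ0: clk=1 s1=0 s4=1 s0=0 s3=1 s2=1
  Δ1: clk:1→0
  (1Δ to stable)
t=4 Δ0: clk=0 s1=0 s4=1 s0=0 s3=1 s2=1
  Δ1: clk:0→1
  Δ2: s2:1→0
  (2Δ to stable)
t=5 Δ0: clk=1 s1=0 s4=1 s0=0 s3=1 s2=0
  Δ1: clk:1→0
  (1Δ to stable)
t=6 Δ0: clk=0 s1=0 s4=1 s0=0 s3=1 s2=0
  Δ1: clk:0→1
  Δ2: s2:0→1
  (2Δ to stable)

2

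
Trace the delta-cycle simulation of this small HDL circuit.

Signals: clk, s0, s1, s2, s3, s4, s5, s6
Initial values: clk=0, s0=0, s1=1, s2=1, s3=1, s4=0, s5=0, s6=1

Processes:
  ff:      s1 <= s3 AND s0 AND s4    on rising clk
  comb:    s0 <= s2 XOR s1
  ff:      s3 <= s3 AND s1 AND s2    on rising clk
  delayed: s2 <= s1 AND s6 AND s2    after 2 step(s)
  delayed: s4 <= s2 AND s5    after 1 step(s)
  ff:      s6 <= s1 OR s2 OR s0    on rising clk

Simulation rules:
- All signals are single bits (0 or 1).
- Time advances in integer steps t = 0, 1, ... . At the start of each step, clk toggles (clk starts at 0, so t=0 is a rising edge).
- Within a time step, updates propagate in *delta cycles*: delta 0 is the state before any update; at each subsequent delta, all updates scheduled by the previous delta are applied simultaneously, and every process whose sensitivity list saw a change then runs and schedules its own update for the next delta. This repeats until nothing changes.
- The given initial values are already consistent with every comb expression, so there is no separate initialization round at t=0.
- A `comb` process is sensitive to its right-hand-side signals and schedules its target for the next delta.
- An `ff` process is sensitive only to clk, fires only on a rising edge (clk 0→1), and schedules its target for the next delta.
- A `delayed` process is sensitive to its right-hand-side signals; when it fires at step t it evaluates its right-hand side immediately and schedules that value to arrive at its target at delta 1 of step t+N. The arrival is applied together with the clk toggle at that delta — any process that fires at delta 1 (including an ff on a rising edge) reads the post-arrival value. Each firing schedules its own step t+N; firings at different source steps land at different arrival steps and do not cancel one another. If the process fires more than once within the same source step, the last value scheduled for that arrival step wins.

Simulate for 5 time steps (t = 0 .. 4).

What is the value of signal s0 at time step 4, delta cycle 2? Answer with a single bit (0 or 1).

[bits: s3,s6,s5,s4,clk,s2,s1,s0]
t=0: Δ0=11000110 Δ1=11001110 Δ2=11001100 Δ3=11001101 | 3Δ
t=1: Δ0=11001101 Δ1=11000101 | 1Δ
t=2: Δ0=11000101 Δ1=11001001 Δ2=01001000 | 2Δ
t=3: Δ0=01001000 Δ1=01000000 | 1Δ
t=4: Δ0=01000000 Δ1=01001000 Δ2=00001000 | 2Δ

0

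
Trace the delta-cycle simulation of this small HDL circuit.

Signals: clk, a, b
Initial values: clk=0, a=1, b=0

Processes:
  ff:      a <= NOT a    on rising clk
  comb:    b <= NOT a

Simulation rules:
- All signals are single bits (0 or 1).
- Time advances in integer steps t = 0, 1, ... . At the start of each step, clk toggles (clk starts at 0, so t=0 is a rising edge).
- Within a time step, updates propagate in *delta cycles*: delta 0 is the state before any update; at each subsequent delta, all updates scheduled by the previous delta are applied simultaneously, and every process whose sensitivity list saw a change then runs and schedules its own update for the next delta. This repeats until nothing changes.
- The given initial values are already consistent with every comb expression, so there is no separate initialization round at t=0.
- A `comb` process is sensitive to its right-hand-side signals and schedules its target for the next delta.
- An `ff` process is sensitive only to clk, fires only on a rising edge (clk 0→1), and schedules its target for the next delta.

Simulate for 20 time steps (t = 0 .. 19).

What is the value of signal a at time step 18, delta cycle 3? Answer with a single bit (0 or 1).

1

t=0 Δ0: a=1 clk=0 b=0
  Δ1: clk:0→1
  Δ2: a:1→0
  Δ3: b:0→1
  (3Δ to stable)
t=1 Δ0: a=0 clk=1 b=1
  Δ1: clk:1→0
  (1Δ to stable)
t=2 Δ0: a=0 clk=0 b=1
  Δ1: clk:0→1
  Δ2: a:0→1
  Δ3: b:1→0
  (3Δ to stable)
t=3 Δ0: a=1 clk=1 b=0
  Δ1: clk:1→0
  (1Δ to stable)
t=4 Δ0: a=1 clk=0 b=0
  Δ1: clk:0→1
  Δ2: a:1→0
  Δ3: b:0→1
  (3Δ to stable)
t=5 Δ0: a=0 clk=1 b=1
  Δ1: clk:1→0
  (1Δ to stable)
t=6 Δ0: a=0 clk=0 b=1
  Δ1: clk:0→1
  Δ2: a:0→1
  Δ3: b:1→0
  (3Δ to stable)
t=7 Δ0: a=1 clk=1 b=0
  Δ1: clk:1→0
  (1Δ to stable)
t=8 Δ0: a=1 clk=0 b=0
  Δ1: clk:0→1
  Δ2: a:1→0
  Δ3: b:0→1
  (3Δ to stable)
t=9 Δ0: a=0 clk=1 b=1
  Δ1: clk:1→0
  (1Δ to stable)
t=10 Δ0: a=0 clk=0 b=1
  Δ1: clk:0→1
  Δ2: a:0→1
  Δ3: b:1→0
  (3Δ to stable)
t=11 Δ0: a=1 clk=1 b=0
  Δ1: clk:1→0
  (1Δ to stable)
t=12 Δ0: a=1 clk=0 b=0
  Δ1: clk:0→1
  Δ2: a:1→0
  Δ3: b:0→1
  (3Δ to stable)
t=13 Δ0: a=0 clk=1 b=1
  Δ1: clk:1→0
  (1Δ to stable)
t=14 Δ0: a=0 clk=0 b=1
  Δ1: clk:0→1
  Δ2: a:0→1
  Δ3: b:1→0
  (3Δ to stable)
t=15 Δ0: a=1 clk=1 b=0
  Δ1: clk:1→0
  (1Δ to stable)
t=16 Δ0: a=1 clk=0 b=0
  Δ1: clk:0→1
  Δ2: a:1→0
  Δ3: b:0→1
  (3Δ to stable)
t=17 Δ0: a=0 clk=1 b=1
  Δ1: clk:1→0
  (1Δ to stable)
t=18 Δ0: a=0 clk=0 b=1
  Δ1: clk:0→1
  Δ2: a:0→1
  Δ3: b:1→0
  (3Δ to stable)
t=19 Δ0: a=1 clk=1 b=0
  Δ1: clk:1→0
  (1Δ to stable)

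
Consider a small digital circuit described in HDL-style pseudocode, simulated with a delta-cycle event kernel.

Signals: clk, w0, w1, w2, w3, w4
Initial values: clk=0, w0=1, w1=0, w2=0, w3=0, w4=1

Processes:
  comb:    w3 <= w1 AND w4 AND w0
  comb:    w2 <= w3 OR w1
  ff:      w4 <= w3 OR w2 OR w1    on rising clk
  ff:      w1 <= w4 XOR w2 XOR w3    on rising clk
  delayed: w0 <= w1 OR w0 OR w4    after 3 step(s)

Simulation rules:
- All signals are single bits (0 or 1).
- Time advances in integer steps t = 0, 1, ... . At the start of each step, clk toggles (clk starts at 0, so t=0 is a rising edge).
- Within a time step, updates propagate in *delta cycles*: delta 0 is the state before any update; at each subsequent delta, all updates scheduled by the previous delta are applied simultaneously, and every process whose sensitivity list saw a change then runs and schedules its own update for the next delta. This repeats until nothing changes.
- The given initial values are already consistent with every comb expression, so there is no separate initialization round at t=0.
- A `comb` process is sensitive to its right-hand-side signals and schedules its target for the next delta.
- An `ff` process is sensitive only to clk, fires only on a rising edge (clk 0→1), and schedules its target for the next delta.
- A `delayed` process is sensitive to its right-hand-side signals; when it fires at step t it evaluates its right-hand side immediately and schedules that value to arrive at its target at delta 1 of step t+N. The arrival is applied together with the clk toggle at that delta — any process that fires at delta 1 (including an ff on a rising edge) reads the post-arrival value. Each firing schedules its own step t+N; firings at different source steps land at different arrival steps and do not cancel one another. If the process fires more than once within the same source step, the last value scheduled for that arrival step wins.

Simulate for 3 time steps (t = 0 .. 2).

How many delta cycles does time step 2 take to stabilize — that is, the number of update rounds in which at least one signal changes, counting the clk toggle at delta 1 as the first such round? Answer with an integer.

3

t=0 Δ0: w3=0 clk=0 w2=0 w1=0 w4=1 w0=1
  Δ1: clk:0→1
  Δ2: w1:0→1, w4:1→0
  Δ3: w2:0→1
  (3Δ to stable)
t=1 Δ0: w3=0 clk=1 w2=1 w1=1 w4=0 w0=1
  Δ1: clk:1→0
  (1Δ to stable)
t=2 Δ0: w3=0 clk=0 w2=1 w1=1 w4=0 w0=1
  Δ1: clk:0→1
  Δ2: w4:0→1
  Δ3: w3:0→1
  (3Δ to stable)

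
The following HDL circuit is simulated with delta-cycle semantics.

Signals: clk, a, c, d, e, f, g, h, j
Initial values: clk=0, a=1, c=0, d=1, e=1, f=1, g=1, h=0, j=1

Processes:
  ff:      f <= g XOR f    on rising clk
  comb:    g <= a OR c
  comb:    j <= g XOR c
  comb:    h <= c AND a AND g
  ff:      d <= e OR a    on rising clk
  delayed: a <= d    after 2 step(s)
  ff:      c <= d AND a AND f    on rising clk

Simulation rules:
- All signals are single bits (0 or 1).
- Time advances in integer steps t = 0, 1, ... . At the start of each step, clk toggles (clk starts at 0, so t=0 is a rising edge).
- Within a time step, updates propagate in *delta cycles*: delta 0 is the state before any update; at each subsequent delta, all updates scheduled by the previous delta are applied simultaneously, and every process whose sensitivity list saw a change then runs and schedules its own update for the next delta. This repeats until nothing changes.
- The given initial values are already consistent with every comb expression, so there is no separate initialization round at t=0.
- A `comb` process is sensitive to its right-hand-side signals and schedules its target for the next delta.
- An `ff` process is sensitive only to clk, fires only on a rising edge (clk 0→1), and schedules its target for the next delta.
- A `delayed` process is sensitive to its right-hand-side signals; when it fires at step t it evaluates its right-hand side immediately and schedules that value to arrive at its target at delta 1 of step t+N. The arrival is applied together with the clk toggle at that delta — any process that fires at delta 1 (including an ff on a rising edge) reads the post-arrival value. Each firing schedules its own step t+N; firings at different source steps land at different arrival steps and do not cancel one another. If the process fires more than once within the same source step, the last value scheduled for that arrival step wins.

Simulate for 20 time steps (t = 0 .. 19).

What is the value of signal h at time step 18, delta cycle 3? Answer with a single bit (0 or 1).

0

t0.Δ0 clk=0 a=1 f=1 d=1 h=0 g=1 e=1 j=1 c=0
t0.Δ1 clk=1 a=1 f=1 d=1 h=0 g=1 e=1 j=1 c=0
t0.Δ2 clk=1 a=1 f=0 d=1 h=0 g=1 e=1 j=1 c=1
t0.Δ3 clk=1 a=1 f=0 d=1 h=1 g=1 e=1 j=0 c=1
t1.Δ0 clk=1 a=1 f=0 d=1 h=1 g=1 e=1 j=0 c=1
t1.Δ1 clk=0 a=1 f=0 d=1 h=1 g=1 e=1 j=0 c=1
t2.Δ0 clk=0 a=1 f=0 d=1 h=1 g=1 e=1 j=0 c=1
t2.Δ1 clk=1 a=1 f=0 d=1 h=1 g=1 e=1 j=0 c=1
t2.Δ2 clk=1 a=1 f=1 d=1 h=1 g=1 e=1 j=0 c=0
t2.Δ3 clk=1 a=1 f=1 d=1 h=0 g=1 e=1 j=1 c=0
t3.Δ0 clk=1 a=1 f=1 d=1 h=0 g=1 e=1 j=1 c=0
t3.Δ1 clk=0 a=1 f=1 d=1 h=0 g=1 e=1 j=1 c=0
t4.Δ0 clk=0 a=1 f=1 d=1 h=0 g=1 e=1 j=1 c=0
t4.Δ1 clk=1 a=1 f=1 d=1 h=0 g=1 e=1 j=1 c=0
t4.Δ2 clk=1 a=1 f=0 d=1 h=0 g=1 e=1 j=1 c=1
t4.Δ3 clk=1 a=1 f=0 d=1 h=1 g=1 e=1 j=0 c=1
t5.Δ0 clk=1 a=1 f=0 d=1 h=1 g=1 e=1 j=0 c=1
t5.Δ1 clk=0 a=1 f=0 d=1 h=1 g=1 e=1 j=0 c=1
t6.Δ0 clk=0 a=1 f=0 d=1 h=1 g=1 e=1 j=0 c=1
t6.Δ1 clk=1 a=1 f=0 d=1 h=1 g=1 e=1 j=0 c=1
t6.Δ2 clk=1 a=1 f=1 d=1 h=1 g=1 e=1 j=0 c=0
t6.Δ3 clk=1 a=1 f=1 d=1 h=0 g=1 e=1 j=1 c=0
t7.Δ0 clk=1 a=1 f=1 d=1 h=0 g=1 e=1 j=1 c=0
t7.Δ1 clk=0 a=1 f=1 d=1 h=0 g=1 e=1 j=1 c=0
t8.Δ0 clk=0 a=1 f=1 d=1 h=0 g=1 e=1 j=1 c=0
t8.Δ1 clk=1 a=1 f=1 d=1 h=0 g=1 e=1 j=1 c=0
t8.Δ2 clk=1 a=1 f=0 d=1 h=0 g=1 e=1 j=1 c=1
t8.Δ3 clk=1 a=1 f=0 d=1 h=1 g=1 e=1 j=0 c=1
t9.Δ0 clk=1 a=1 f=0 d=1 h=1 g=1 e=1 j=0 c=1
t9.Δ1 clk=0 a=1 f=0 d=1 h=1 g=1 e=1 j=0 c=1
t10.Δ0 clk=0 a=1 f=0 d=1 h=1 g=1 e=1 j=0 c=1
t10.Δ1 clk=1 a=1 f=0 d=1 h=1 g=1 e=1 j=0 c=1
t10.Δ2 clk=1 a=1 f=1 d=1 h=1 g=1 e=1 j=0 c=0
t10.Δ3 clk=1 a=1 f=1 d=1 h=0 g=1 e=1 j=1 c=0
t11.Δ0 clk=1 a=1 f=1 d=1 h=0 g=1 e=1 j=1 c=0
t11.Δ1 clk=0 a=1 f=1 d=1 h=0 g=1 e=1 j=1 c=0
t12.Δ0 clk=0 a=1 f=1 d=1 h=0 g=1 e=1 j=1 c=0
t12.Δ1 clk=1 a=1 f=1 d=1 h=0 g=1 e=1 j=1 c=0
t12.Δ2 clk=1 a=1 f=0 d=1 h=0 g=1 e=1 j=1 c=1
t12.Δ3 clk=1 a=1 f=0 d=1 h=1 g=1 e=1 j=0 c=1
t13.Δ0 clk=1 a=1 f=0 d=1 h=1 g=1 e=1 j=0 c=1
t13.Δ1 clk=0 a=1 f=0 d=1 h=1 g=1 e=1 j=0 c=1
t14.Δ0 clk=0 a=1 f=0 d=1 h=1 g=1 e=1 j=0 c=1
t14.Δ1 clk=1 a=1 f=0 d=1 h=1 g=1 e=1 j=0 c=1
t14.Δ2 clk=1 a=1 f=1 d=1 h=1 g=1 e=1 j=0 c=0
t14.Δ3 clk=1 a=1 f=1 d=1 h=0 g=1 e=1 j=1 c=0
t15.Δ0 clk=1 a=1 f=1 d=1 h=0 g=1 e=1 j=1 c=0
t15.Δ1 clk=0 a=1 f=1 d=1 h=0 g=1 e=1 j=1 c=0
t16.Δ0 clk=0 a=1 f=1 d=1 h=0 g=1 e=1 j=1 c=0
t16.Δ1 clk=1 a=1 f=1 d=1 h=0 g=1 e=1 j=1 c=0
t16.Δ2 clk=1 a=1 f=0 d=1 h=0 g=1 e=1 j=1 c=1
t16.Δ3 clk=1 a=1 f=0 d=1 h=1 g=1 e=1 j=0 c=1
t17.Δ0 clk=1 a=1 f=0 d=1 h=1 g=1 e=1 j=0 c=1
t17.Δ1 clk=0 a=1 f=0 d=1 h=1 g=1 e=1 j=0 c=1
t18.Δ0 clk=0 a=1 f=0 d=1 h=1 g=1 e=1 j=0 c=1
t18.Δ1 clk=1 a=1 f=0 d=1 h=1 g=1 e=1 j=0 c=1
t18.Δ2 clk=1 a=1 f=1 d=1 h=1 g=1 e=1 j=0 c=0
t18.Δ3 clk=1 a=1 f=1 d=1 h=0 g=1 e=1 j=1 c=0
t19.Δ0 clk=1 a=1 f=1 d=1 h=0 g=1 e=1 j=1 c=0
t19.Δ1 clk=0 a=1 f=1 d=1 h=0 g=1 e=1 j=1 c=0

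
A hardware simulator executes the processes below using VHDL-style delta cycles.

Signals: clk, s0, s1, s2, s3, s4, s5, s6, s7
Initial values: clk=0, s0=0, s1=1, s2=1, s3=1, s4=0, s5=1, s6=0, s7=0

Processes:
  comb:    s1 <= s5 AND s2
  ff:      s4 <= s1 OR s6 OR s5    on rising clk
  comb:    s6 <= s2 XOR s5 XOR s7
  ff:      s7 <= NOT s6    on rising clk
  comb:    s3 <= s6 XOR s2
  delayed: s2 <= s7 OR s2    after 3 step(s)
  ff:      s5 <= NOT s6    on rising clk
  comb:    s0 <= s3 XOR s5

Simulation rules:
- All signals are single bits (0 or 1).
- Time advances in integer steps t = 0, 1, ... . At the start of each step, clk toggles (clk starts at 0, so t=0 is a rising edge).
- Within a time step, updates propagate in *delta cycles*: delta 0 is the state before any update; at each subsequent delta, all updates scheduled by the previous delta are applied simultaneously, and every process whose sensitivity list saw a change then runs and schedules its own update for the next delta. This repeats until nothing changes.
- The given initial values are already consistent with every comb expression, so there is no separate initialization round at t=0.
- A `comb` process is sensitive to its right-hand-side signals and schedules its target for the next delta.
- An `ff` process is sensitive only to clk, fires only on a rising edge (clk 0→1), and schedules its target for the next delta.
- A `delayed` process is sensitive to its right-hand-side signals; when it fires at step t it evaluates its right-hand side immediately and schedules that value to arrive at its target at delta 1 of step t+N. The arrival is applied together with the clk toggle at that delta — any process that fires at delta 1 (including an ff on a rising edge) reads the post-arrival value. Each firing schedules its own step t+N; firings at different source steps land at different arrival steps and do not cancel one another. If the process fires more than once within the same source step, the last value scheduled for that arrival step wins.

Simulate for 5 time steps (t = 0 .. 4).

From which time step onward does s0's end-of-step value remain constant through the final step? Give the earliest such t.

t=0 Δ0: s1=1 s7=0 s3=1 s0=0 s2=1 clk=0 s4=0 s5=1 s6=0
  Δ1: clk:0→1
  Δ2: s7:0→1, s4:0→1
  Δ3: s6:0→1
  Δ4: s3:1→0
  Δ5: s0:0→1
  (5Δ to stable)
t=1 Δ0: s1=1 s7=1 s3=0 s0=1 s2=1 clk=1 s4=1 s5=1 s6=1
  Δ1: clk:1→0
  (1Δ to stable)
t=2 Δ0: s1=1 s7=1 s3=0 s0=1 s2=1 clk=0 s4=1 s5=1 s6=1
  Δ1: clk:0→1
  Δ2: s7:1→0, s5:1→0
  Δ3: s1:1→0, s0:1→0
  (3Δ to stable)
t=3 Δ0: s1=0 s7=0 s3=0 s0=0 s2=1 clk=1 s4=1 s5=0 s6=1
  Δ1: clk:1→0
  (1Δ to stable)
t=4 Δ0: s1=0 s7=0 s3=0 s0=0 s2=1 clk=0 s4=1 s5=0 s6=1
  Δ1: clk:0→1
  (1Δ to stable)

2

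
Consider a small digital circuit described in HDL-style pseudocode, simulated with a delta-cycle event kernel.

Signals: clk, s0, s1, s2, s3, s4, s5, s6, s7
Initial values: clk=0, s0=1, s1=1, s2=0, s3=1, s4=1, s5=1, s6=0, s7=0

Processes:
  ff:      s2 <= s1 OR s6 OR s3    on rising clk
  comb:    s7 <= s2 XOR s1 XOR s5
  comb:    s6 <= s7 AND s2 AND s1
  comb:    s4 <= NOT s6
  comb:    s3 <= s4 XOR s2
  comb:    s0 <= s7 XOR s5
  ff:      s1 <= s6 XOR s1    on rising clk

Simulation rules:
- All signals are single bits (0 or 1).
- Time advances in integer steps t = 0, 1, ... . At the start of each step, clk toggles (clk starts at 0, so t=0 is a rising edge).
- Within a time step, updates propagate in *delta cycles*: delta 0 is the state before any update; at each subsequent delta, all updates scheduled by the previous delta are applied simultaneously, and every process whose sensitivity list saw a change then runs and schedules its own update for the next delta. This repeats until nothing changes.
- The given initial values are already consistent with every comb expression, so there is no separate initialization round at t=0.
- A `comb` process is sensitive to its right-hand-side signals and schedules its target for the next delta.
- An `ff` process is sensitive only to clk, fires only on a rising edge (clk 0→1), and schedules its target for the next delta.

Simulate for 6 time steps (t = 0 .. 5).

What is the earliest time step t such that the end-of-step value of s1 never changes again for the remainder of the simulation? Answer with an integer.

t0.Δ0 s2=0 s3=1 s7=0 s5=1 s6=0 s4=1 s1=1 s0=1 clk=0
t0.Δ1 s2=0 s3=1 s7=0 s5=1 s6=0 s4=1 s1=1 s0=1 clk=1
t0.Δ2 s2=1 s3=1 s7=0 s5=1 s6=0 s4=1 s1=1 s0=1 clk=1
t0.Δ3 s2=1 s3=0 s7=1 s5=1 s6=0 s4=1 s1=1 s0=1 clk=1
t0.Δ4 s2=1 s3=0 s7=1 s5=1 s6=1 s4=1 s1=1 s0=0 clk=1
t0.Δ5 s2=1 s3=0 s7=1 s5=1 s6=1 s4=0 s1=1 s0=0 clk=1
t0.Δ6 s2=1 s3=1 s7=1 s5=1 s6=1 s4=0 s1=1 s0=0 clk=1
t1.Δ0 s2=1 s3=1 s7=1 s5=1 s6=1 s4=0 s1=1 s0=0 clk=1
t1.Δ1 s2=1 s3=1 s7=1 s5=1 s6=1 s4=0 s1=1 s0=0 clk=0
t2.Δ0 s2=1 s3=1 s7=1 s5=1 s6=1 s4=0 s1=1 s0=0 clk=0
t2.Δ1 s2=1 s3=1 s7=1 s5=1 s6=1 s4=0 s1=1 s0=0 clk=1
t2.Δ2 s2=1 s3=1 s7=1 s5=1 s6=1 s4=0 s1=0 s0=0 clk=1
t2.Δ3 s2=1 s3=1 s7=0 s5=1 s6=0 s4=0 s1=0 s0=0 clk=1
t2.Δ4 s2=1 s3=1 s7=0 s5=1 s6=0 s4=1 s1=0 s0=1 clk=1
t2.Δ5 s2=1 s3=0 s7=0 s5=1 s6=0 s4=1 s1=0 s0=1 clk=1
t3.Δ0 s2=1 s3=0 s7=0 s5=1 s6=0 s4=1 s1=0 s0=1 clk=1
t3.Δ1 s2=1 s3=0 s7=0 s5=1 s6=0 s4=1 s1=0 s0=1 clk=0
t4.Δ0 s2=1 s3=0 s7=0 s5=1 s6=0 s4=1 s1=0 s0=1 clk=0
t4.Δ1 s2=1 s3=0 s7=0 s5=1 s6=0 s4=1 s1=0 s0=1 clk=1
t4.Δ2 s2=0 s3=0 s7=0 s5=1 s6=0 s4=1 s1=0 s0=1 clk=1
t4.Δ3 s2=0 s3=1 s7=1 s5=1 s6=0 s4=1 s1=0 s0=1 clk=1
t4.Δ4 s2=0 s3=1 s7=1 s5=1 s6=0 s4=1 s1=0 s0=0 clk=1
t5.Δ0 s2=0 s3=1 s7=1 s5=1 s6=0 s4=1 s1=0 s0=0 clk=1
t5.Δ1 s2=0 s3=1 s7=1 s5=1 s6=0 s4=1 s1=0 s0=0 clk=0

2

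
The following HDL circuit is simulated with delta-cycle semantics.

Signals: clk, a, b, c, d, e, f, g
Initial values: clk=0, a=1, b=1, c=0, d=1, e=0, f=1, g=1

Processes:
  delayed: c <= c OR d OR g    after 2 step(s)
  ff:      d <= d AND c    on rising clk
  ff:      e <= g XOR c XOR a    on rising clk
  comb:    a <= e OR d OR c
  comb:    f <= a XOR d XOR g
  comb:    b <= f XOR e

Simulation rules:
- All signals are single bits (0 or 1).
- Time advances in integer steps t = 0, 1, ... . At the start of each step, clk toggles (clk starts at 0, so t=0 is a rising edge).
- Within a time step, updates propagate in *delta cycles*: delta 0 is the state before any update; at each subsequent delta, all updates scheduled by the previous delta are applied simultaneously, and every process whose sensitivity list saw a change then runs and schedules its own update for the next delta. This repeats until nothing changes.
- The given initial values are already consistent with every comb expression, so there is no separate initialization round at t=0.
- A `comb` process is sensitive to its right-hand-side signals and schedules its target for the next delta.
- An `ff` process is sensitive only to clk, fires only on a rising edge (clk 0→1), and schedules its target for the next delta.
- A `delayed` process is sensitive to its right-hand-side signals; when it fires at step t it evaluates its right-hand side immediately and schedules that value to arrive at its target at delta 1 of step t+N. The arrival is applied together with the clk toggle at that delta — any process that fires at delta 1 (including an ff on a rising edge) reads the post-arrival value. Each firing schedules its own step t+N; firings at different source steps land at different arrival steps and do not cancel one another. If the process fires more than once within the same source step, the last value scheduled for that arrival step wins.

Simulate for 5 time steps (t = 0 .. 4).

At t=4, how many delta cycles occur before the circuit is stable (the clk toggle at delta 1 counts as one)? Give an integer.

3

t=0 Δ0: e=0 a=1 f=1 g=1 d=1 clk=0 b=1 c=0
  Δ1: clk:0→1
  Δ2: d:1→0
  Δ3: a:1→0, f:1→0
  Δ4: f:0→1, b:1→0
  Δ5: b:0→1
  (5Δ to stable)
t=1 Δ0: e=0 a=0 f=1 g=1 d=0 clk=1 b=1 c=0
  Δ1: clk:1→0
  (1Δ to stable)
t=2 Δ0: e=0 a=0 f=1 g=1 d=0 clk=0 b=1 c=0
  Δ1: clk:0→1, c:0→1
  Δ2: a:0→1
  Δ3: f:1→0
  Δ4: b:1→0
  (4Δ to stable)
t=3 Δ0: e=0 a=1 f=0 g=1 d=0 clk=1 b=0 c=1
  Δ1: clk:1→0
  (1Δ to stable)
t=4 Δ0: e=0 a=1 f=0 g=1 d=0 clk=0 b=0 c=1
  Δ1: clk:0→1
  Δ2: e:0→1
  Δ3: b:0→1
  (3Δ to stable)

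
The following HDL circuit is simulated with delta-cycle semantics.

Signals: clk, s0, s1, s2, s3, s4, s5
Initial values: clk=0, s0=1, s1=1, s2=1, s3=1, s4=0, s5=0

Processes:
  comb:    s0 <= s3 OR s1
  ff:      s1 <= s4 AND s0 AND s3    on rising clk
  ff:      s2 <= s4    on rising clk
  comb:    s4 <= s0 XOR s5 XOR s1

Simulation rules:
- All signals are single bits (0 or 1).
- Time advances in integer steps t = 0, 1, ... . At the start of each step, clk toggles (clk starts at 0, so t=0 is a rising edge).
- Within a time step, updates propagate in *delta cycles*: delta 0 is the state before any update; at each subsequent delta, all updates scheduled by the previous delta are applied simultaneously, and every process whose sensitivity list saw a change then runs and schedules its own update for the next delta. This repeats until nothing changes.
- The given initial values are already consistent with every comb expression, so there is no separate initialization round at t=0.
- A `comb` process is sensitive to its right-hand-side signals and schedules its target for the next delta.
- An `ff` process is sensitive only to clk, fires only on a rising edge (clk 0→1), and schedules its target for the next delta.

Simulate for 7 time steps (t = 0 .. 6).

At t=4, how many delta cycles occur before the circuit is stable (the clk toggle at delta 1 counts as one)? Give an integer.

3

t0.Δ0 clk=0 s5=0 s2=1 s1=1 s0=1 s4=0 s3=1
t0.Δ1 clk=1 s5=0 s2=1 s1=1 s0=1 s4=0 s3=1
t0.Δ2 clk=1 s5=0 s2=0 s1=0 s0=1 s4=0 s3=1
t0.Δ3 clk=1 s5=0 s2=0 s1=0 s0=1 s4=1 s3=1
t1.Δ0 clk=1 s5=0 s2=0 s1=0 s0=1 s4=1 s3=1
t1.Δ1 clk=0 s5=0 s2=0 s1=0 s0=1 s4=1 s3=1
t2.Δ0 clk=0 s5=0 s2=0 s1=0 s0=1 s4=1 s3=1
t2.Δ1 clk=1 s5=0 s2=0 s1=0 s0=1 s4=1 s3=1
t2.Δ2 clk=1 s5=0 s2=1 s1=1 s0=1 s4=1 s3=1
t2.Δ3 clk=1 s5=0 s2=1 s1=1 s0=1 s4=0 s3=1
t3.Δ0 clk=1 s5=0 s2=1 s1=1 s0=1 s4=0 s3=1
t3.Δ1 clk=0 s5=0 s2=1 s1=1 s0=1 s4=0 s3=1
t4.Δ0 clk=0 s5=0 s2=1 s1=1 s0=1 s4=0 s3=1
t4.Δ1 clk=1 s5=0 s2=1 s1=1 s0=1 s4=0 s3=1
t4.Δ2 clk=1 s5=0 s2=0 s1=0 s0=1 s4=0 s3=1
t4.Δ3 clk=1 s5=0 s2=0 s1=0 s0=1 s4=1 s3=1
t5.Δ0 clk=1 s5=0 s2=0 s1=0 s0=1 s4=1 s3=1
t5.Δ1 clk=0 s5=0 s2=0 s1=0 s0=1 s4=1 s3=1
t6.Δ0 clk=0 s5=0 s2=0 s1=0 s0=1 s4=1 s3=1
t6.Δ1 clk=1 s5=0 s2=0 s1=0 s0=1 s4=1 s3=1
t6.Δ2 clk=1 s5=0 s2=1 s1=1 s0=1 s4=1 s3=1
t6.Δ3 clk=1 s5=0 s2=1 s1=1 s0=1 s4=0 s3=1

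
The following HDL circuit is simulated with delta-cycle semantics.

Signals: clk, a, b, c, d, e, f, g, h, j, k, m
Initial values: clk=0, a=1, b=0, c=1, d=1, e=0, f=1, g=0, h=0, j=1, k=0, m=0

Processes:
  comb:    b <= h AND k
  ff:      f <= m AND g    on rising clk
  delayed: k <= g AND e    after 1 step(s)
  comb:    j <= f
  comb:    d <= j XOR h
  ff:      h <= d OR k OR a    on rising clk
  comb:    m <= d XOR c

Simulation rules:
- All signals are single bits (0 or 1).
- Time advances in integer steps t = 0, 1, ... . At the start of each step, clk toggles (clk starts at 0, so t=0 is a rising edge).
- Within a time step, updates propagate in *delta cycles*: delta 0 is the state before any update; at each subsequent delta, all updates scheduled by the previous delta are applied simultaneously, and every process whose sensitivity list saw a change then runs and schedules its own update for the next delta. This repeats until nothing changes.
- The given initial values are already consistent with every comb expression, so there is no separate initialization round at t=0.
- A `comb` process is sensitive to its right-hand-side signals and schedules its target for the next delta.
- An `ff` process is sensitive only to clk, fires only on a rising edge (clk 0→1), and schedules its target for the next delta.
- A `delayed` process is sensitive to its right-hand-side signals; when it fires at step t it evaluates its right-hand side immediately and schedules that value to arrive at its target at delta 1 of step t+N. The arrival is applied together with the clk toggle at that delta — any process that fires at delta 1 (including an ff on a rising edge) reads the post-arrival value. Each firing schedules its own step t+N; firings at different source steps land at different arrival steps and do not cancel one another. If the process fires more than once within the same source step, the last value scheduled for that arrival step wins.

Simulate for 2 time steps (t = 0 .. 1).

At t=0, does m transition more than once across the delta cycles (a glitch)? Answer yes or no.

t0.Δ0 c=1 g=0 h=0 f=1 j=1 a=1 b=0 clk=0 e=0 k=0 d=1 m=0
t0.Δ1 c=1 g=0 h=0 f=1 j=1 a=1 b=0 clk=1 e=0 k=0 d=1 m=0
t0.Δ2 c=1 g=0 h=1 f=0 j=1 a=1 b=0 clk=1 e=0 k=0 d=1 m=0
t0.Δ3 c=1 g=0 h=1 f=0 j=0 a=1 b=0 clk=1 e=0 k=0 d=0 m=0
t0.Δ4 c=1 g=0 h=1 f=0 j=0 a=1 b=0 clk=1 e=0 k=0 d=1 m=1
t0.Δ5 c=1 g=0 h=1 f=0 j=0 a=1 b=0 clk=1 e=0 k=0 d=1 m=0
t1.Δ0 c=1 g=0 h=1 f=0 j=0 a=1 b=0 clk=1 e=0 k=0 d=1 m=0
t1.Δ1 c=1 g=0 h=1 f=0 j=0 a=1 b=0 clk=0 e=0 k=0 d=1 m=0

yes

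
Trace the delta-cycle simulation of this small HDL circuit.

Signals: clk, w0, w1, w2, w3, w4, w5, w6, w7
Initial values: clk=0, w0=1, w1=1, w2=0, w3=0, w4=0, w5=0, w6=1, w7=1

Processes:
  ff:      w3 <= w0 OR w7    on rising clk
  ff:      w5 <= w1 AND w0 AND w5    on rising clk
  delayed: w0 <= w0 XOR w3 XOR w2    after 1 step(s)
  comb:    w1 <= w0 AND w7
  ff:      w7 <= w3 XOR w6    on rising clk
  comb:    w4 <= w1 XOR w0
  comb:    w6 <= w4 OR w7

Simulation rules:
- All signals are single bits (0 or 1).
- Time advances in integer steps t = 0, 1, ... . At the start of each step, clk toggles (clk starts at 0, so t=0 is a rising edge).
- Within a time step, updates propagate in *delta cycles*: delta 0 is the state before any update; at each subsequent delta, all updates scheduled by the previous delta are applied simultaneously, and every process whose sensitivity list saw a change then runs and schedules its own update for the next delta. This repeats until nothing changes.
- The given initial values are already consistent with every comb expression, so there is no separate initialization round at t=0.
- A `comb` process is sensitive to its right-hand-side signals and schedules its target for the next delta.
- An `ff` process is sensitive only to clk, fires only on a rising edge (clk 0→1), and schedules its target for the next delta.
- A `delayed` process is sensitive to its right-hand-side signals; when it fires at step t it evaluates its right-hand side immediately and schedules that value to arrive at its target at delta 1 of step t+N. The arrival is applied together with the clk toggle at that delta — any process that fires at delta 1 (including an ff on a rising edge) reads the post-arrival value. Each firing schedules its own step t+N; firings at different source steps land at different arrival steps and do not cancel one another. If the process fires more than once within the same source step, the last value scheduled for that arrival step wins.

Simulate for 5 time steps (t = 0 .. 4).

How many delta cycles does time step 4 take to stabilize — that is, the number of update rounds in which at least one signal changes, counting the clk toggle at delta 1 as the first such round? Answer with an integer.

4

t=0 Δ0: w4=0 w7=1 w1=1 w6=1 w5=0 w0=1 clk=0 w3=0 w2=0
  Δ1: clk:0→1
  Δ2: w3:0→1
  (2Δ to stable)
t=1 Δ0: w4=0 w7=1 w1=1 w6=1 w5=0 w0=1 clk=1 w3=1 w2=0
  Δ1: w0:1→0, clk:1→0
  Δ2: w4:0→1, w1:1→0
  Δ3: w4:1→0
  (3Δ to stable)
t=2 Δ0: w4=0 w7=1 w1=0 w6=1 w5=0 w0=0 clk=0 w3=1 w2=0
  Δ1: w0:0→1, clk:0→1
  Δ2: w4:0→1, w7:1→0, w1:0→1
  Δ3: w4:1→0, w1:1→0
  Δ4: w4:0→1, w6:1→0
  Δ5: w6:0→1
  (5Δ to stable)
t=3 Δ0: w4=1 w7=0 w1=0 w6=1 w5=0 w0=1 clk=1 w3=1 w2=0
  Δ1: w0:1→0, clk:1→0
  Δ2: w4:1→0
  Δ3: w6:1→0
  (3Δ to stable)
t=4 Δ0: w4=0 w7=0 w1=0 w6=0 w5=0 w0=0 clk=0 w3=1 w2=0
  Δ1: w0:0→1, clk:0→1
  Δ2: w4:0→1, w7:0→1
  Δ3: w1:0→1, w6:0→1
  Δ4: w4:1→0
  (4Δ to stable)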